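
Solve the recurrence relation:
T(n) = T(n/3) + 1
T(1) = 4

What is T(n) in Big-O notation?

Each step divides n by 3 and adds 1. After log_3(n) steps we reach T(1)=4. So T(n) = 1·log_3(n) + 4 = O(log n).

Answer: O(log n)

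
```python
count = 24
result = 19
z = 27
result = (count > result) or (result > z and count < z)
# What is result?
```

Trace:
`count = 24` → count = 24
`result = 19` → result = 19
`z = 27` → z = 27
`result = (count > result) or (result > z and count < z)` → result = True
So result = True

Answer: True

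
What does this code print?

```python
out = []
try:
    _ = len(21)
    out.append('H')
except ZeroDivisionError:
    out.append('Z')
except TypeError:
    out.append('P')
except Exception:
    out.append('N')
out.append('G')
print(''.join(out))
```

Execution trace: 'P' (except TypeError) → 'G' (after the try/except). Output: PG

Answer: PG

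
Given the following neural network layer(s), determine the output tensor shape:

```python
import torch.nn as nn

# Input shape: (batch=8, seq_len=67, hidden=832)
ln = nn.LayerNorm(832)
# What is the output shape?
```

Input: (8, 67, 832) -> Output: (8, 67, 832)

Answer: (8, 67, 832)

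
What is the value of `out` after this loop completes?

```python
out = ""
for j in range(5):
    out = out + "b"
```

Repeat 'b' 5 times
`out` takes the values: "" → "b" → "bb" → "bbb" → "bbbb" → "bbbbb"

Answer: "bbbbb"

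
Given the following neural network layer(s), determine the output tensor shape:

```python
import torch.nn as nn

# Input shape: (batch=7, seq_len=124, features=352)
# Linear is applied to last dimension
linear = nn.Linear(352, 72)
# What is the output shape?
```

Input: (7, 124, 352) -> Output: (7, 124, 72)

Answer: (7, 124, 72)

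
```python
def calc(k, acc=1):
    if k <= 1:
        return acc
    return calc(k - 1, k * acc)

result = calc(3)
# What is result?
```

Accumulator trace (n, acc): (3, 1) -> (2, 3) -> (1, 6) -> return 6

Answer: 6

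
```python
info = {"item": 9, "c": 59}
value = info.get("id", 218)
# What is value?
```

Trace:
`info = {"item": 9, "c": 59}` → info = {'item': 9, 'c': 59}
`value = info.get("id", 218)` → value = 218
So value = 218

Answer: 218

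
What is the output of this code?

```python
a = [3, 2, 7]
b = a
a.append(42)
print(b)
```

Key concept: basic list aliasing.
Step by step:
`a = [3, 2, 7]` → a = [3, 2, 7]
`b = a` → b = [3, 2, 7] (same object as a)
`a.append(42)` → a = [3, 2, 7, 42] (same object as b); b = [3, 2, 7, 42] (same object as a)
`print(b)` → prints [3, 2, 7, 42]

Answer: [3, 2, 7, 42]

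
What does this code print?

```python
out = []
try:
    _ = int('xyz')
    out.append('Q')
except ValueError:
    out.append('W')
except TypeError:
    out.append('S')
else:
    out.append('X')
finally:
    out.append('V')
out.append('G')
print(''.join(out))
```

Execution trace: 'W' (except ValueError) → 'V' (finally) → 'G' (after the try/except). Output: WVG

Answer: WVG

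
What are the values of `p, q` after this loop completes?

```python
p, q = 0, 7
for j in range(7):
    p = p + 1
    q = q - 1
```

p goes 0→7, q goes 7→0
`p, q` takes the values: (0, 7) → (1, 7) → (1, 6) → (2, 6) → (2, 5) → (3, 5) → (3, 4) → (4, 4) → (4, 3) → (5, 3) → (5, 2) → (6, 2) → (6, 1) → (7, 1) → (7, 0)

Answer: 7, 0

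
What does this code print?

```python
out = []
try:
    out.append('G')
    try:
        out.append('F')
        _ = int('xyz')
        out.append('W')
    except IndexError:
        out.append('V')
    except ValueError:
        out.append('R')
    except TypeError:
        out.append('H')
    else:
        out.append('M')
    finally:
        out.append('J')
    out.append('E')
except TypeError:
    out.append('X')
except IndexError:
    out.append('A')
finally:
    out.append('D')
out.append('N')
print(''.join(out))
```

Execution trace: 'G' (try body) → 'F' (inner try body) → 'R' (inner except ValueError) → 'J' (inner finally) → 'E' (try body, no exception) → 'D' (finally) → 'N' (after the try/except). Output: GFRJEDN

Answer: GFRJEDN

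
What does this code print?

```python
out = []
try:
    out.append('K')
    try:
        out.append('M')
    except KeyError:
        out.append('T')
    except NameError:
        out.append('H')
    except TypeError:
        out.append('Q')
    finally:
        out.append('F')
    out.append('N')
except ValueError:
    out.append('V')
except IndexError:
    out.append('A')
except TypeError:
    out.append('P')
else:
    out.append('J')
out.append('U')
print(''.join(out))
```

Execution trace: 'K' (try body) → 'M' (inner try body, no exception) → 'F' (inner finally) → 'N' (try body, no exception) → 'J' (else) → 'U' (after the try/except). Output: KMFNJU

Answer: KMFNJU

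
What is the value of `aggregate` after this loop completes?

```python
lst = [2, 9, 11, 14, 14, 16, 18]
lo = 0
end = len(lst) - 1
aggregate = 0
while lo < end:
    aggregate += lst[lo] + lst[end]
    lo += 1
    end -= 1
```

Sum of pairs from ends
`aggregate` takes the values: 0 → 20 → 45 → 70

Answer: 70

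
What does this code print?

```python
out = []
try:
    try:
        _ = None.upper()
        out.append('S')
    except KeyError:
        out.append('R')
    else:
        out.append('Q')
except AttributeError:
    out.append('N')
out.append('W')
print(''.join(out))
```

Execution trace: 'N' (outer except AttributeError) → 'W' (after the try/except). Output: NW

Answer: NW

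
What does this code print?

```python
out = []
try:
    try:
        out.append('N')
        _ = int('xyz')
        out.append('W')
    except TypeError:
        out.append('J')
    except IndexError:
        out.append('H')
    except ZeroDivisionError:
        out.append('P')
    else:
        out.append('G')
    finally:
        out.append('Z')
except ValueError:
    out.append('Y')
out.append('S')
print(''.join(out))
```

Execution trace: 'N' (try body) → 'Z' (finally) → 'Y' (outer except ValueError) → 'S' (after the try/except). Output: NZYS

Answer: NZYS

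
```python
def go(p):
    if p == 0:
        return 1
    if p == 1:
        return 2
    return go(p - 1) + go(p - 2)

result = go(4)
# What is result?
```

Build up from base cases: go(0)=1, go(1)=2, go(2)=3, go(3)=5, go(4)=8

Answer: 8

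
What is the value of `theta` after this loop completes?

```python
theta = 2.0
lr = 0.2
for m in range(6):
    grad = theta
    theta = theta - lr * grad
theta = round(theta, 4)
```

Gradient descent: w = 2.0 * (1 - 0.2)^6
`theta` takes the values: 2.0 → 1.6 → 1.28 → 1.024 → 0.8192 → 0.65536 → 0.524288 → 0.5243

Answer: 0.5243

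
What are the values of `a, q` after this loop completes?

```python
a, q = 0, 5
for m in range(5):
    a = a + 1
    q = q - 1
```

a goes 0→5, q goes 5→0
`a, q` takes the values: (0, 5) → (1, 5) → (1, 4) → (2, 4) → (2, 3) → (3, 3) → (3, 2) → (4, 2) → (4, 1) → (5, 1) → (5, 0)

Answer: 5, 0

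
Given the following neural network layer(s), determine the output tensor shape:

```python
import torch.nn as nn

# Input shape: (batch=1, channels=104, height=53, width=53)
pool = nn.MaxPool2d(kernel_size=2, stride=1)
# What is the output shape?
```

Input: (1, 104, 53, 53) -> Output: (1, 104, 52, 52)

Answer: (1, 104, 52, 52)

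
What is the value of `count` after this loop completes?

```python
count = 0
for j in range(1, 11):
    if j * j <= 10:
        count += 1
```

Count numbers where j² ≤ 10
`count` takes the values: 0 → 1 → 2 → 3

Answer: 3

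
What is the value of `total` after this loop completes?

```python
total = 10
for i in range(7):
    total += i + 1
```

Start at 10, add 1 to 7 = 38
`total` takes the values: 10 → 11 → 13 → 16 → 20 → 25 → 31 → 38

Answer: 38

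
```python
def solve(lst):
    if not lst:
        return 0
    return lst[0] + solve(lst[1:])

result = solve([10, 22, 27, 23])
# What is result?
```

10 + 22 + 27 + 23 + 0 = 82

Answer: 82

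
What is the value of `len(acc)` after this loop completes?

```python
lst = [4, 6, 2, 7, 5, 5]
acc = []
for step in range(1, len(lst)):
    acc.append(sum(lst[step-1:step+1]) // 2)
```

Number of 2-element averages
`acc` takes the values: [] → [5] → [5, 4] → [5, 4, 4] → [5, 4, 4, 6] → [5, 4, 4, 6, 5]
So `len(acc)` = 5

Answer: 5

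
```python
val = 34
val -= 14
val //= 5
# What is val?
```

Trace:
`val = 34` → val = 34
`val -= 14` → val = 20
`val //= 5` → val = 4
So val = 4

Answer: 4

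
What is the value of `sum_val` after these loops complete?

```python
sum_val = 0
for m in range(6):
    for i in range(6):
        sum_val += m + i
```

Sum of all m+i for m,i in 6x6
`sum_val` takes the values: 0 → 1 → 3 → 6 → 10 → 15 → 16 → 18 → 21 → 25 → 30 → 36 → 38 → 41 → 45 → 50 → 56 → 63 → 66 → 70 → 75 → 81 → 88 → 96 → 100 → 105 → 111 → 118 → 126 → 135 → 140 → 146 → 153 → 161 → 170 → 180

Answer: 180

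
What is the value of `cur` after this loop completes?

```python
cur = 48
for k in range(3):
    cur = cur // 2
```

Halve 3 times: 48 // 2^3 = 6
`cur` takes the values: 48 → 24 → 12 → 6

Answer: 6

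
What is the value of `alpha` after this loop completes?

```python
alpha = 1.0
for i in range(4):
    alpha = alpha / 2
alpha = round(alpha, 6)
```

Halving LR 4 times: 1 / 2^4
`alpha` takes the values: 1.0 → 0.5 → 0.25 → 0.125 → 0.0625

Answer: 0.0625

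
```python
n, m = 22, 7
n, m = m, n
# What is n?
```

Trace:
`n, m = 22, 7` → n = 22; m = 7
`n, m = m, n` → n = 7; m = 22
So n = 7

Answer: 7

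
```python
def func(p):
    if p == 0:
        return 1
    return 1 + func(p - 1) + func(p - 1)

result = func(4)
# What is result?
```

func(p) = 1 + 2·func(p-1), func(0)=1. Closed form: (1+1)·2^4 - 1 = 31.

Answer: 31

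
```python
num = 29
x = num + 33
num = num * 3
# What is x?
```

Trace:
`num = 29` → num = 29
`x = num + 33` → x = 62
`num = num * 3` → num = 87
So x = 62

Answer: 62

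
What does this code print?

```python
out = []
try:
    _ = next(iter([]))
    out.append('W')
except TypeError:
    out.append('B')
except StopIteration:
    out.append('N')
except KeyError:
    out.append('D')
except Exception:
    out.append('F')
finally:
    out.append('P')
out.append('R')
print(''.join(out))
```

Execution trace: 'N' (except StopIteration) → 'P' (finally) → 'R' (after the try/except). Output: NPR

Answer: NPR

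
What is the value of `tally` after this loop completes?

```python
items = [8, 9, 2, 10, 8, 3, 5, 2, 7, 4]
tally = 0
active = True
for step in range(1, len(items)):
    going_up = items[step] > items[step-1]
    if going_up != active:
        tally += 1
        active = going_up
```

Count direction changes in [8, 9, 2, 10, 8, 3, 5, 2, 7, 4]
`tally` takes the values: 0 → 1 → 2 → 3 → 4 → 5 → 6 → 7

Answer: 7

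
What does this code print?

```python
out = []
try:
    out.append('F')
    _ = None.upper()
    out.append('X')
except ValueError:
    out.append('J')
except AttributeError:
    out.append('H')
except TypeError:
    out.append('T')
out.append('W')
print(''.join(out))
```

Execution trace: 'F' (try body) → 'H' (except AttributeError) → 'W' (after the try/except). Output: FHW

Answer: FHW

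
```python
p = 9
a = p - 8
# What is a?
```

Trace:
`p = 9` → p = 9
`a = p - 8` → a = 1
So a = 1

Answer: 1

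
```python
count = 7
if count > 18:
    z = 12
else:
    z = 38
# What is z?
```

Trace:
`count = 7` → count = 7
`if count > 18: ...` → count > 18 is False, take else branch → z = 38
So z = 38

Answer: 38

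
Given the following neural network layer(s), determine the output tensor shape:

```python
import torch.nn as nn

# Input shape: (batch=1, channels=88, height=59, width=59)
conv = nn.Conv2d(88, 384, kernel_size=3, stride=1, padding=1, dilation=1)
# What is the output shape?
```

Input: (1, 88, 59, 59) -> Output: (1, 384, 59, 59)

Answer: (1, 384, 59, 59)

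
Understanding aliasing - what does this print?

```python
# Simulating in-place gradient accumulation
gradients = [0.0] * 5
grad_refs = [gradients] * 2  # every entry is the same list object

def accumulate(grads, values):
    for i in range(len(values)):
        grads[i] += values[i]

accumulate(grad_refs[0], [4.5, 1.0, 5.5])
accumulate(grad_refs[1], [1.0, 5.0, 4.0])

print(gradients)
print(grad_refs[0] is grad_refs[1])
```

Key concept: gradient accumulation aliasing.
Step by step:
`gradients = [0.0] * 5` → gradients = [0.0, 0.0, 0.0, 0.0, 0.0]
`grad_refs = [gradients] * 2` → grad_refs = [[0.0, 0.0, 0.0, 0.0, 0.0], [0.0, 0.0, 0.0, 0.0, 0.0]]
`accumulate(grad_refs[0], [4.5, 1.0, 5.5])` → gradients = [4.5, 1.0, 5.5, 0.0, 0.0]; grad_refs = [[4.5, 1.0, 5.5, 0.0, 0.0], [4.5, 1.0, 5.5, 0.0, 0.0]]
`accumulate(grad_refs[1], [1.0, 5.0, 4.0])` → gradients = [5.5, 6.0, 9.5, 0.0, 0.0]; grad_refs = [[5.5, 6.0, 9.5, 0.0, 0.0], [5.5, 6.0, 9.5, 0.0, 0.0]]
`print(gradients)` → prints [5.5, 6.0, 9.5, 0.0, 0.0]
`print(grad_refs[0] is grad_refs[1])` → prints True

Answer:
[5.5, 6.0, 9.5, 0.0, 0.0]
True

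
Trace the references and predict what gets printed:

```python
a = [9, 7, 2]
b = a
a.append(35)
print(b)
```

Key concept: basic list aliasing.
Step by step:
`a = [9, 7, 2]` → a = [9, 7, 2]
`b = a` → b = [9, 7, 2] (same object as a)
`a.append(35)` → a = [9, 7, 2, 35] (same object as b); b = [9, 7, 2, 35] (same object as a)
`print(b)` → prints [9, 7, 2, 35]

Answer: [9, 7, 2, 35]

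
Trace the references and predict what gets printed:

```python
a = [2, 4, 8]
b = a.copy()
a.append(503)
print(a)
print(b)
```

Key concept: list.copy() creates independent copy.
Step by step:
`a = [2, 4, 8]` → a = [2, 4, 8]
`b = a.copy()` → b = [2, 4, 8]
`a.append(503)` → a = [2, 4, 8, 503]
`print(a)` → prints [2, 4, 8, 503]
`print(b)` → prints [2, 4, 8]

Answer:
[2, 4, 8, 503]
[2, 4, 8]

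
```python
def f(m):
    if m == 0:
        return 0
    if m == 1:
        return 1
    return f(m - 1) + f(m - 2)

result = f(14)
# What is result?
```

Build up from base cases: f(0)=0, f(1)=1, f(2)=1, f(3)=2, f(4)=3, f(5)=5, f(6)=8, ..., f(14)=377

Answer: 377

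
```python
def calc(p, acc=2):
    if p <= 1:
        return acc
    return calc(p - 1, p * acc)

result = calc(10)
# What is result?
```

Accumulator trace (n, acc): (10, 2) -> (9, 20) -> (8, 180) -> (7, 1440) -> (6, 10080) -> (5, 60480) -> (4, 302400) -> (3, 1209600) -> (2, 3628800) -> (1, 7257600) -> return 7257600

Answer: 7257600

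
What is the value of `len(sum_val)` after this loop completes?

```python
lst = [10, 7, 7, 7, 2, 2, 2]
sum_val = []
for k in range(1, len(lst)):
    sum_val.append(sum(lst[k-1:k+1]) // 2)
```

Number of 2-element averages
`sum_val` takes the values: [] → [8] → [8, 7] → [8, 7, 7] → [8, 7, 7, 4] → [8, 7, 7, 4, 2] → [8, 7, 7, 4, 2, 2]
So `len(sum_val)` = 6

Answer: 6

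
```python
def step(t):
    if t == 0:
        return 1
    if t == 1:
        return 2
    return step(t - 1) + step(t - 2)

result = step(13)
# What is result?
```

Build up from base cases: step(0)=1, step(1)=2, step(2)=3, step(3)=5, step(4)=8, step(5)=13, step(6)=21, ..., step(13)=610

Answer: 610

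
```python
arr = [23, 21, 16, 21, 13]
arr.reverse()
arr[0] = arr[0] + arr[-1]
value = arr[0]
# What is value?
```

Trace:
`arr = [23, 21, 16, 21, 13]` → arr = [23, 21, 16, 21, 13]
`arr.reverse()` → arr = [13, 21, 16, 21, 23]
`arr[0] = arr[0] + arr[-1]` → arr = [36, 21, 16, 21, 23]
`value = arr[0]` → value = 36
So value = 36

Answer: 36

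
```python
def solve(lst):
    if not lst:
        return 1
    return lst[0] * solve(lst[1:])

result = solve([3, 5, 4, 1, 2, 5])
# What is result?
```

Product over [3, 5, 4, 1, 2, 5] = 3 * 5 * 4 * 1 * 2 * 5 = 600

Answer: 600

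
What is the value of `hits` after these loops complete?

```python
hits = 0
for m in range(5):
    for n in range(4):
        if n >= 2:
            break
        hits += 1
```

Inner breaks at 2, outer runs 5 times
`hits` takes the values: 0 → 1 → 2 → 3 → 4 → 5 → 6 → 7 → 8 → 9 → 10

Answer: 10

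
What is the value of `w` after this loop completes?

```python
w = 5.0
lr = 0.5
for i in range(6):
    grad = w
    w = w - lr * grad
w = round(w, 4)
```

Gradient descent: w = 5.0 * (1 - 0.5)^6
`w` takes the values: 5.0 → 2.5 → 1.25 → 0.625 → 0.3125 → 0.15625 → 0.078125 → 0.0781

Answer: 0.0781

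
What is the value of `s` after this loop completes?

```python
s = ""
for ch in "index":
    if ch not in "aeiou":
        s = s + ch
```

Remove vowels from 'index'
`s` takes the values: "" → "n" → "nd" → "ndx"

Answer: "ndx"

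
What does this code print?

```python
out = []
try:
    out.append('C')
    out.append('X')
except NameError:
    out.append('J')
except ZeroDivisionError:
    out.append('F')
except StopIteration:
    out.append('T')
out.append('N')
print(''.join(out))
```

Execution trace: 'C' (try body) → 'X' (try body, no exception) → 'N' (after the try/except). Output: CXN

Answer: CXN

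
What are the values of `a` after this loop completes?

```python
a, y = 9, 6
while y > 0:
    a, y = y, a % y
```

GCD of 9 and 6
`a` takes the values: 9 → 6 → 3

Answer: 3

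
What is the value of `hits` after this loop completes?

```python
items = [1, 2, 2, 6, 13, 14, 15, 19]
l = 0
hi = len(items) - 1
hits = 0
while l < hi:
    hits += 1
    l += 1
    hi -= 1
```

Iterations until pointers meet (list length 8)
`hits` takes the values: 0 → 1 → 2 → 3 → 4

Answer: 4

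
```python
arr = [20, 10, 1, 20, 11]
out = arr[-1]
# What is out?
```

Trace:
`arr = [20, 10, 1, 20, 11]` → arr = [20, 10, 1, 20, 11]
`out = arr[-1]` → out = 11
So out = 11

Answer: 11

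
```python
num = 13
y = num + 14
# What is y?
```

Trace:
`num = 13` → num = 13
`y = num + 14` → y = 27
So y = 27

Answer: 27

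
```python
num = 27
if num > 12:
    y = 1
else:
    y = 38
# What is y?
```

Trace:
`num = 27` → num = 27
`if num > 12: ...` → num > 12 is True → y = 1
So y = 1

Answer: 1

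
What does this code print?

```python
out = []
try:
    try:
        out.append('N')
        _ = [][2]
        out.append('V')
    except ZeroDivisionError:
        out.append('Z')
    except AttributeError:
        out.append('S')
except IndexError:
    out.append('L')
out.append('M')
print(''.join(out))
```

Execution trace: 'N' (try body) → 'L' (outer except IndexError) → 'M' (after the try/except). Output: NLM

Answer: NLM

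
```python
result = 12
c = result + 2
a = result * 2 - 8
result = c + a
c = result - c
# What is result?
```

Trace:
`result = 12` → result = 12
`c = result + 2` → c = 14
`a = result * 2 - 8` → a = 16
`result = c + a` → result = 30
`c = result - c` → c = 16
So result = 30

Answer: 30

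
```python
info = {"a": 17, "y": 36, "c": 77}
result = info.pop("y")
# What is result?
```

Trace:
`info = {"a": 17, "y": 36, "c": 77}` → info = {'a': 17, 'y': 36, 'c': 77}
`result = info.pop("y")` → info = {'a': 17, 'c': 77}; result = 36
So result = 36

Answer: 36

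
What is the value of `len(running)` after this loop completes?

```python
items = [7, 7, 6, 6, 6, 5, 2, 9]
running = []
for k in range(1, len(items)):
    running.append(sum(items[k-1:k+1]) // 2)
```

Number of 2-element averages
`running` takes the values: [] → [7] → [7, 6] → [7, 6, 6] → [7, 6, 6, 6] → [7, 6, 6, 6, 5] → [7, 6, 6, 6, 5, 3] → [7, 6, 6, 6, 5, 3, 5]
So `len(running)` = 7

Answer: 7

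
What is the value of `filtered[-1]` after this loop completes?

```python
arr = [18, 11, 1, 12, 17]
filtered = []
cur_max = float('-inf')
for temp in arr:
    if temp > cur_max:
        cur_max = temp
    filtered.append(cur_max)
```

Running max ends at 18
`filtered` takes the values: [] → [18] → [18, 18] → [18, 18, 18] → [18, 18, 18, 18] → [18, 18, 18, 18, 18]
So `filtered[-1]` = 18

Answer: 18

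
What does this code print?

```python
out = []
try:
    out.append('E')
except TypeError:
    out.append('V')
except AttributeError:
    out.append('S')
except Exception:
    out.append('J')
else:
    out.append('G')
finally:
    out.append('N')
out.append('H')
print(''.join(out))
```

Execution trace: 'E' (try body, no exception) → 'G' (else) → 'N' (finally) → 'H' (after the try/except). Output: EGNH

Answer: EGNH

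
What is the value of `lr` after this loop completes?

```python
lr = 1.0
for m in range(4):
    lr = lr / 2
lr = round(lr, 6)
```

Halving LR 4 times: 1 / 2^4
`lr` takes the values: 1.0 → 0.5 → 0.25 → 0.125 → 0.0625

Answer: 0.0625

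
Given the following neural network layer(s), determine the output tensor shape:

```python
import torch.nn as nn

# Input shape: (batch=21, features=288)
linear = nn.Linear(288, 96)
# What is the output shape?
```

Input: (21, 288) -> Output: (21, 96)

Answer: (21, 96)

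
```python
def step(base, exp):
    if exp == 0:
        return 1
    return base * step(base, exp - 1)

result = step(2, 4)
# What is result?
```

step(2, 4) = 2 * 2 * 2 * 2 = 16

Answer: 16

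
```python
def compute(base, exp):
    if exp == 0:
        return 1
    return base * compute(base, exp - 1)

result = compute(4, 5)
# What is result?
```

compute(4, 5) = 4 * 4 * 4 * 4 * 4 = 1024

Answer: 1024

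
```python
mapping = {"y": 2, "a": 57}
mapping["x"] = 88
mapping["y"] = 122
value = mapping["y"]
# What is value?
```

Trace:
`mapping = {"y": 2, "a": 57}` → mapping = {'y': 2, 'a': 57}
`mapping["x"] = 88` → mapping = {'y': 2, 'a': 57, 'x': 88}
`mapping["y"] = 122` → mapping = {'y': 122, 'a': 57, 'x': 88}
`value = mapping["y"]` → value = 122
So value = 122

Answer: 122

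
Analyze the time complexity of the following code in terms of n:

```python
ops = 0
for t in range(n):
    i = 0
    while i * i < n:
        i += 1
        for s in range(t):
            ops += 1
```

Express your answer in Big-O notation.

Each loop level contributes: n × √n × n. Multiplying the contributions gives O(n^2√n).

Answer: O(n^2√n)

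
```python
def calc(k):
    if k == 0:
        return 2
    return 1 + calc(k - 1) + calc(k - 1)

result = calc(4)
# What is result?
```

calc(k) = 1 + 2·calc(k-1), calc(0)=2. Closed form: (2+1)·2^4 - 1 = 47.

Answer: 47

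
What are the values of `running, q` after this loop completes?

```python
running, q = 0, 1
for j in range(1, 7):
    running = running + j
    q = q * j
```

Sum and factorial of 1 to 6
`running, q` takes the values: (0, 1) → (1, 1) → (3, 1) → (3, 2) → (6, 2) → (6, 6) → (10, 6) → (10, 24) → (15, 24) → (15, 120) → (21, 120) → (21, 720)

Answer: 21, 720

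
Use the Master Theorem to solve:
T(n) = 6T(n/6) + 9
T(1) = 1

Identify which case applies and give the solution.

a=6, b=6, f(n)=9. log_6(6) = 1. Since c=0 < 1, Case 1 applies: T(n) = Θ(n^log_b(a)) = O(n).

Answer: O(n) - Case 1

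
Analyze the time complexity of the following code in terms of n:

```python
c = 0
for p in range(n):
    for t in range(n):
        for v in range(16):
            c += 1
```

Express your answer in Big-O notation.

Each loop level contributes: n × n × 1. Multiplying the contributions gives O(n^2).

Answer: O(n^2)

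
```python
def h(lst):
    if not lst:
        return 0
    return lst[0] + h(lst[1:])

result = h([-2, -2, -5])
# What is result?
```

(-2) + (-2) + (-5) + 0 = -9

Answer: -9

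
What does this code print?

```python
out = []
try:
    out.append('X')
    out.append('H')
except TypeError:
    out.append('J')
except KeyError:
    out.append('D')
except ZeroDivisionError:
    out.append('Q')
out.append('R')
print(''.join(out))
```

Execution trace: 'X' (try body) → 'H' (try body, no exception) → 'R' (after the try/except). Output: XHR

Answer: XHR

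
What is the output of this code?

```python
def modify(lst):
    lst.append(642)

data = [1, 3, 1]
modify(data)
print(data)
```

Key concept: function modifies passed list.
Step by step:
`data = [1, 3, 1]` → data = [1, 3, 1]
`modify(data)` → data = [1, 3, 1, 642]
`print(data)` → prints [1, 3, 1, 642]

Answer: [1, 3, 1, 642]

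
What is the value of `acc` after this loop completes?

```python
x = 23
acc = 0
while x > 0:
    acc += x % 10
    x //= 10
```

Sum digits of 23
`acc` takes the values: 0 → 3 → 5

Answer: 5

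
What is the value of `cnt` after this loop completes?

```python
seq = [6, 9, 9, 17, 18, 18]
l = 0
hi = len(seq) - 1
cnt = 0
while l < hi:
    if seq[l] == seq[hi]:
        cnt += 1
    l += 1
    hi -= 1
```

Count matching pairs from ends
`cnt` takes the values: 0

Answer: 0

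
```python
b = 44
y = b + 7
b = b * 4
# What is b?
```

Trace:
`b = 44` → b = 44
`y = b + 7` → y = 51
`b = b * 4` → b = 176
So b = 176

Answer: 176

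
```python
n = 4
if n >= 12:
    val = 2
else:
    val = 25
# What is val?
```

Trace:
`n = 4` → n = 4
`if n >= 12: ...` → n >= 12 is False, take else branch → val = 25
So val = 25

Answer: 25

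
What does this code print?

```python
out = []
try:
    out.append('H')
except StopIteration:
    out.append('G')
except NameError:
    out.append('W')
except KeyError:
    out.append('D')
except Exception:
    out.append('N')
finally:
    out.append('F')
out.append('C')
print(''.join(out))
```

Execution trace: 'H' (try body, no exception) → 'F' (finally) → 'C' (after the try/except). Output: HFC

Answer: HFC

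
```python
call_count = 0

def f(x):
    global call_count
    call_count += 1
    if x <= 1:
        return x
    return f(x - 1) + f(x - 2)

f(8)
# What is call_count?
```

Calls(x) = 1 + Calls(x-1) + Calls(x-2); Calls(0)=Calls(1)=1. For x=8 this gives 67.

Answer: 67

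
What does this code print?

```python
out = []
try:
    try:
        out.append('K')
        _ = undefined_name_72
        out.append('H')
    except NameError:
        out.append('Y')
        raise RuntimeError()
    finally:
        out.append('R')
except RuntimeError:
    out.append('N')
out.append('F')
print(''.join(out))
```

Execution trace: 'K' (inner try body) → 'Y' (inner except NameError) → 'R' (inner finally) → 'N' (outer except RuntimeError) → 'F' (after the try/except). Output: KYRNF

Answer: KYRNF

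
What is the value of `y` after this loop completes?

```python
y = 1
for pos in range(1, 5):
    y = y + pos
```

Start at 1, add 1 through 4
`y` takes the values: 1 → 2 → 4 → 7 → 11

Answer: 11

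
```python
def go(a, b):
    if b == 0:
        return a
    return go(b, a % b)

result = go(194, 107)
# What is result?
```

go(194, 107) -> go(107, 87) -> go(87, 20) -> go(20, 7) -> go(7, 6) -> go(6, 1) -> go(1, 0) -> 1

Answer: 1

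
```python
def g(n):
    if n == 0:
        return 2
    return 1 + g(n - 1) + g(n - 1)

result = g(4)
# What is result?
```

g(n) = 1 + 2·g(n-1), g(0)=2. Closed form: (2+1)·2^4 - 1 = 47.

Answer: 47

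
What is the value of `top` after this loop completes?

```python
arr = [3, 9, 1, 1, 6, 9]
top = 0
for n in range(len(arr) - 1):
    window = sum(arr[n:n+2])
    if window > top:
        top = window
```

Max sum of 2-element window in [3, 9, 1, 1, 6, 9]
`top` takes the values: 0 → 12 → 15

Answer: 15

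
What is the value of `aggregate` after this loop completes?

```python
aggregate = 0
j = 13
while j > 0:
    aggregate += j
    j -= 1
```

Sum 13 down to 1
`aggregate` takes the values: 0 → 13 → 25 → 36 → 46 → 55 → 63 → 70 → 76 → 81 → 85 → 88 → 90 → 91

Answer: 91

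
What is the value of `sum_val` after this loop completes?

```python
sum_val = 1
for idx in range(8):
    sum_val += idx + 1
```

Start at 1, add 1 to 8 = 37
`sum_val` takes the values: 1 → 2 → 4 → 7 → 11 → 16 → 22 → 29 → 37

Answer: 37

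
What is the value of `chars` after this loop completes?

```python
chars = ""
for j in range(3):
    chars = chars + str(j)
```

Concatenate digits 0 to 2
`chars` takes the values: "" → "0" → "01" → "012"

Answer: "012"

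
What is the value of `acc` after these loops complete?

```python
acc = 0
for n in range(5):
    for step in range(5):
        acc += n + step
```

Sum of all n+step for n,step in 5x5
`acc` takes the values: 0 → 1 → 3 → 6 → 10 → 11 → 13 → 16 → 20 → 25 → 27 → 30 → 34 → 39 → 45 → 48 → 52 → 57 → 63 → 70 → 74 → 79 → 85 → 92 → 100

Answer: 100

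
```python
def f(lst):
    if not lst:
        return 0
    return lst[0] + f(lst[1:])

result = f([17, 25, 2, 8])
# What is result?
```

17 + 25 + 2 + 8 + 0 = 52

Answer: 52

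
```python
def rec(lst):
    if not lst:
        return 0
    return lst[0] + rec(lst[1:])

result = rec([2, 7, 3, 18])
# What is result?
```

2 + 7 + 3 + 18 + 0 = 30

Answer: 30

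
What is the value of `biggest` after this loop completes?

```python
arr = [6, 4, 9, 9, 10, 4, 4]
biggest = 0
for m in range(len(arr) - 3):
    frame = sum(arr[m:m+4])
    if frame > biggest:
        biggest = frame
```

Max sum of 4-element window in [6, 4, 9, 9, 10, 4, 4]
`biggest` takes the values: 0 → 28 → 32

Answer: 32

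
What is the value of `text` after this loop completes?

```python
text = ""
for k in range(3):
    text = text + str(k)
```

Concatenate digits 0 to 2
`text` takes the values: "" → "0" → "01" → "012"

Answer: "012"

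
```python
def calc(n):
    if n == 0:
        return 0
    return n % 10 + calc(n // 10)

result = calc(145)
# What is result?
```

Sum of digits of 145: 5 + 4 + 1 = 10

Answer: 10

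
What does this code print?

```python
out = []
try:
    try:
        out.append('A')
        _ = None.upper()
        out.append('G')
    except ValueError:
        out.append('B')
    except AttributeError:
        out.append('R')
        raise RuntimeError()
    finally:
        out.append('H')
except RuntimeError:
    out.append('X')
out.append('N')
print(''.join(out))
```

Execution trace: 'A' (inner try body) → 'R' (inner except AttributeError) → 'H' (inner finally) → 'X' (outer except RuntimeError) → 'N' (after the try/except). Output: ARHXN

Answer: ARHXN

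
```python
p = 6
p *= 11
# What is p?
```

Trace:
`p = 6` → p = 6
`p *= 11` → p = 66
So p = 66

Answer: 66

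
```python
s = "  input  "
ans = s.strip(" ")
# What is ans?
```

Trace:
`s = "  input  "` → s = '  input  '
`ans = s.strip(" ")` → ans = 'input'
So ans = 'input'

Answer: 'input'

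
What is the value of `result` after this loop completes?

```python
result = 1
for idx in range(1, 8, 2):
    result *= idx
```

Product of 1, 3, 5, ... up to 7
`result` takes the values: 1 → 3 → 15 → 105

Answer: 105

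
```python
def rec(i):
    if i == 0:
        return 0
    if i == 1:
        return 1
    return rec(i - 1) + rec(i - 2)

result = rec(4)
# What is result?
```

Build up from base cases: rec(0)=0, rec(1)=1, rec(2)=1, rec(3)=2, rec(4)=3

Answer: 3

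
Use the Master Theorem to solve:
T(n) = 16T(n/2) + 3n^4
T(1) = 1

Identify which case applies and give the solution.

a=16, b=2, f(n)=3n^4. log_2(16) = 4. Since c=4 = 4, Case 2 applies: T(n) = Θ(n^log_b(a) · log n) = O(n^4 log n).

Answer: O(n^4 log n) - Case 2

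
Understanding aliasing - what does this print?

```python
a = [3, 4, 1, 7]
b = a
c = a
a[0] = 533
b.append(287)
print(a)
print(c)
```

Key concept: multiple aliases.
Step by step:
`a = [3, 4, 1, 7]` → a = [3, 4, 1, 7]
`b = a` → b = [3, 4, 1, 7] (same object as a)
`c = a` → c = [3, 4, 1, 7] (same object as a, b)
`a[0] = 533` → a = [533, 4, 1, 7] (same object as b, c); b = [533, 4, 1, 7] (same object as a, c); c = [533, 4, 1, 7] (same object as a, b)
`b.append(287)` → a = [533, 4, 1, 7, 287] (same object as b, c); b = [533, 4, 1, 7, 287] (same object as a, c); c = [533, 4, 1, 7, 287] (same object as a, b)
`print(a)` → prints [533, 4, 1, 7, 287]
`print(c)` → prints [533, 4, 1, 7, 287]

Answer:
[533, 4, 1, 7, 287]
[533, 4, 1, 7, 287]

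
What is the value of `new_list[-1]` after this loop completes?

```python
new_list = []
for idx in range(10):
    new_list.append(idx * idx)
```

Last element of squares 0 to 9
`new_list` takes the values: [] → [0] → [0, 1] → [0, 1, 4] → [0, 1, 4, 9] → [0, 1, 4, 9, 16] → [0, 1, 4, 9, 16, 25] → [0, 1, 4, 9, 16, 25, 36] → [0, 1, 4, 9, 16, 25, 36, 49] → [0, 1, 4, 9, 16, 25, 36, 49, 64] → [0, 1, 4, 9, 16, 25, 36, 49, 64, 81]
So `new_list[-1]` = 81

Answer: 81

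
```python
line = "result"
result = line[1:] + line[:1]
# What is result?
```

Trace:
`line = "result"` → line = 'result'
`result = line[1:] + line[:1]` → result = 'esultr'
So result = 'esultr'

Answer: 'esultr'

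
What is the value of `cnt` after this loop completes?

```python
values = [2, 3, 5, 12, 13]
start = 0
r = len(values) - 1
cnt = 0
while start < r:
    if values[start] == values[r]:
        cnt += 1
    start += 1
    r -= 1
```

Count matching pairs from ends
`cnt` takes the values: 0

Answer: 0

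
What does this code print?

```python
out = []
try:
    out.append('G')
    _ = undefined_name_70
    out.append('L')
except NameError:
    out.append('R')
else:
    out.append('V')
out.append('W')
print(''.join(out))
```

Execution trace: 'G' (try body) → 'R' (except NameError) → 'W' (after the try/except). Output: GRW

Answer: GRW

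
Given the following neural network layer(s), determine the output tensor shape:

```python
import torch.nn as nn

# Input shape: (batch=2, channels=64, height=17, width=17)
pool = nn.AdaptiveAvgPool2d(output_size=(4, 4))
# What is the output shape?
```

Input: (2, 64, 17, 17) -> Output: (2, 64, 4, 4)

Answer: (2, 64, 4, 4)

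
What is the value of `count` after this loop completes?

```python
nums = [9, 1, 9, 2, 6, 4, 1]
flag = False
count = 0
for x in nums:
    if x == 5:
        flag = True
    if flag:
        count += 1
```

Count elements after first 5 in [9, 1, 9, 2, 6, 4, 1]
`count` takes the values: 0

Answer: 0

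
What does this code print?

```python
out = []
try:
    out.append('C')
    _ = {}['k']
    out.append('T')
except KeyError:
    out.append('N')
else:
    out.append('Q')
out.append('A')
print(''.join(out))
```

Execution trace: 'C' (try body) → 'N' (except KeyError) → 'A' (after the try/except). Output: CNA

Answer: CNA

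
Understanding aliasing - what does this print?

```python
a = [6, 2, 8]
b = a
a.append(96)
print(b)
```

Key concept: basic list aliasing.
Step by step:
`a = [6, 2, 8]` → a = [6, 2, 8]
`b = a` → b = [6, 2, 8] (same object as a)
`a.append(96)` → a = [6, 2, 8, 96] (same object as b); b = [6, 2, 8, 96] (same object as a)
`print(b)` → prints [6, 2, 8, 96]

Answer: [6, 2, 8, 96]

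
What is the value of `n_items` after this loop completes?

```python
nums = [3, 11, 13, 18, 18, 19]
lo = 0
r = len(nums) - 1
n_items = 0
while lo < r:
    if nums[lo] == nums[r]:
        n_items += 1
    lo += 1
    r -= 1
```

Count matching pairs from ends
`n_items` takes the values: 0

Answer: 0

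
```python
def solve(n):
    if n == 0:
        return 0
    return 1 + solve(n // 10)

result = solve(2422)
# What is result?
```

Count of digits of 2422: 4

Answer: 4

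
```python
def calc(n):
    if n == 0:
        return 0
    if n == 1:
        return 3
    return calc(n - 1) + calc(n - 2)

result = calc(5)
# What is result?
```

Build up from base cases: calc(0)=0, calc(1)=3, calc(2)=3, calc(3)=6, calc(4)=9, calc(5)=15

Answer: 15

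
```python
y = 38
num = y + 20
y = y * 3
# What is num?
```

Trace:
`y = 38` → y = 38
`num = y + 20` → num = 58
`y = y * 3` → y = 114
So num = 58

Answer: 58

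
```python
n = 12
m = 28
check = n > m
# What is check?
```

Trace:
`n = 12` → n = 12
`m = 28` → m = 28
`check = n > m` → check = False
So check = False

Answer: False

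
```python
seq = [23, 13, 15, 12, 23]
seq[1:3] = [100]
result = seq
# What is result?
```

Trace:
`seq = [23, 13, 15, 12, 23]` → seq = [23, 13, 15, 12, 23]
`seq[1:3] = [100]` → seq = [23, 100, 12, 23]
`result = seq` → result = [23, 100, 12, 23]
So result = [23, 100, 12, 23]

Answer: [23, 100, 12, 23]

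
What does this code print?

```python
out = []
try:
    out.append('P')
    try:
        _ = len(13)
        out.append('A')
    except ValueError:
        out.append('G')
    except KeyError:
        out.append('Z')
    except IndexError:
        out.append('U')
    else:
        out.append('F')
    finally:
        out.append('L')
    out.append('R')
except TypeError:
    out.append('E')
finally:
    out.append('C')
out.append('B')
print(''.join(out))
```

Execution trace: 'P' (try body) → 'L' (inner finally) → 'E' (except TypeError) → 'C' (finally) → 'B' (after the try/except). Output: PLECB

Answer: PLECB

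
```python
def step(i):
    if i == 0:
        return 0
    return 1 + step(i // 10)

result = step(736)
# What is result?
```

Count of digits of 736: 3

Answer: 3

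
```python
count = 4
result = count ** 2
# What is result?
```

Trace:
`count = 4` → count = 4
`result = count ** 2` → result = 16
So result = 16

Answer: 16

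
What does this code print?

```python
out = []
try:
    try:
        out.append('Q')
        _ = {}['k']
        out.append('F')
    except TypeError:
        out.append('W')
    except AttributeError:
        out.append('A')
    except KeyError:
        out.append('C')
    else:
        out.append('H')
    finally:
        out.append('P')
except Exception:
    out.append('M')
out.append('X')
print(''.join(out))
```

Execution trace: 'Q' (inner try body) → 'C' (inner except KeyError) → 'P' (inner finally) → 'X' (after the try/except). Output: QCPX

Answer: QCPX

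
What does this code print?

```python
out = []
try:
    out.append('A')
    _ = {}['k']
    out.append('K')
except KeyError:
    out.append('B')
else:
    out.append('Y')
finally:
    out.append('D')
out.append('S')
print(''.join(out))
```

Execution trace: 'A' (try body) → 'B' (except KeyError) → 'D' (finally) → 'S' (after the try/except). Output: ABDS

Answer: ABDS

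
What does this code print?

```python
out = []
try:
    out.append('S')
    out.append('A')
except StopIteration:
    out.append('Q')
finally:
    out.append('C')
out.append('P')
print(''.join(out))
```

Execution trace: 'S' (try body) → 'A' (try body, no exception) → 'C' (finally) → 'P' (after the try/except). Output: SACP

Answer: SACP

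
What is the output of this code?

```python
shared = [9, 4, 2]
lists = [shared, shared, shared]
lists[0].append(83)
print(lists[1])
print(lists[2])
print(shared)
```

Key concept: list of same reference.
Step by step:
`shared = [9, 4, 2]` → shared = [9, 4, 2]
`lists = [shared, shared, shared]` → lists = [[9, 4, 2], [9, 4, 2], [9, 4, 2]]
`lists[0].append(83)` → shared = [9, 4, 2, 83]; lists = [[9, 4, 2, 83], [9, 4, 2, 83], [9, 4, 2, 83]]
`print(lists[1])` → prints [9, 4, 2, 83]
`print(lists[2])` → prints [9, 4, 2, 83]
`print(shared)` → prints [9, 4, 2, 83]

Answer:
[9, 4, 2, 83]
[9, 4, 2, 83]
[9, 4, 2, 83]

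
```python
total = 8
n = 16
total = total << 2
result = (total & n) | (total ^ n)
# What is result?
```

Trace:
`total = 8` → total = 8
`n = 16` → n = 16
`total = total << 2` → total = 32
`result = (total & n) | (total ^ n)` → result = 48
So result = 48

Answer: 48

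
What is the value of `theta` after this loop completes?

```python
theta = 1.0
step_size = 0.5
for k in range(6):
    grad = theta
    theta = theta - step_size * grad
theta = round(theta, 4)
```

Gradient descent: w = 1.0 * (1 - 0.5)^6
`theta` takes the values: 1.0 → 0.5 → 0.25 → 0.125 → 0.0625 → 0.03125 → 0.015625 → 0.0156

Answer: 0.0156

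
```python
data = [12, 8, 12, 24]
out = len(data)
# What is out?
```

Trace:
`data = [12, 8, 12, 24]` → data = [12, 8, 12, 24]
`out = len(data)` → out = 4
So out = 4

Answer: 4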